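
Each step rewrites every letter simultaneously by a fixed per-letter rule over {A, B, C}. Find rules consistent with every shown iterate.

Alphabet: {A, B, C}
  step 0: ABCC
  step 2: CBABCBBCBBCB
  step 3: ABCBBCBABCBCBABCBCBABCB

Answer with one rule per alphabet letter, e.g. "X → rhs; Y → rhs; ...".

A->B, B->CB, C->AB

  step 2 ⇒ step 3: CBABCBBCBBCB ⇒ AB·CB·B·CB·AB·CB·CB·AB·CB·CB·AB·CB
    A ↦ B
    B ↦ CB
    C ↦ AB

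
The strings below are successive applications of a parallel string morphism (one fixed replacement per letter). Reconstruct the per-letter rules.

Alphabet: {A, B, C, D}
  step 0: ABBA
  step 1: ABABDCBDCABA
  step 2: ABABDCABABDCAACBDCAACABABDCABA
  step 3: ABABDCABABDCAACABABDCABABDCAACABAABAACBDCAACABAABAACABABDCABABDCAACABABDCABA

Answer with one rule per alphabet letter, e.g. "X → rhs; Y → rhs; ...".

  step 2 ⇒ step 3: ABABDCABABDCAACBDCAACABABDCABA ⇒ ABA·BDC·ABA·BDC·A·AC·ABA·BDC·ABA·BDC·A·AC·ABA·ABA·AC·BDC·A·AC·ABA·ABA·AC·ABA·BDC·ABA·BDC·A·AC·ABA·BDC·ABA
    A ↦ ABA
    B ↦ BDC
    C ↦ AC
    D ↦ A

A->ABA, B->BDC, C->AC, D->A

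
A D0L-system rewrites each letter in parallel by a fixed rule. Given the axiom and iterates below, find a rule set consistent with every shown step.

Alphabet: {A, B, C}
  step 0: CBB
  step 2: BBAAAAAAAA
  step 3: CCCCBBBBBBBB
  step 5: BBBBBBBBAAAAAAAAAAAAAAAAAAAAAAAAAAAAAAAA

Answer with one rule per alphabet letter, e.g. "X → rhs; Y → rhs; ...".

  step 2 ⇒ step 3: BBAAAAAAAA ⇒ CC·CC·B·B·B·B·B·B·B·B
    A ↦ B
    B ↦ CC
    C ↦ AA  (constrained at step 0)

A->B, B->CC, C->AA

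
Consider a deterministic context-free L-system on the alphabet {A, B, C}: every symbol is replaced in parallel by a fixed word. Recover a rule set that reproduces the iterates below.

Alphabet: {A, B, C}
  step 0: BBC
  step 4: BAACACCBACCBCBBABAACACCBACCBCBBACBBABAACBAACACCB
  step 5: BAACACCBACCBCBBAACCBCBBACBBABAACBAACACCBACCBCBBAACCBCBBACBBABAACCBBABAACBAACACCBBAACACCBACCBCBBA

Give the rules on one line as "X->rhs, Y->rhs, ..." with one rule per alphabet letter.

  step 4 ⇒ step 5: BAACACCBACCBCBBABAACACCBACCBCBBACBBABAACBAACACCB ⇒ BA·AC·AC·CB·AC·CB·CB·BA·AC·CB·CB·BA·CB·BA·BA·AC·BA·AC·AC·CB·AC·CB·CB·BA·AC·CB·CB·BA·CB·BA·BA·AC·CB·BA·BA·AC·BA·AC·AC·CB·BA·AC·AC·CB·AC·CB·CB·BA
    A ↦ AC
    B ↦ BA
    C ↦ CB

A->AC, B->BA, C->CB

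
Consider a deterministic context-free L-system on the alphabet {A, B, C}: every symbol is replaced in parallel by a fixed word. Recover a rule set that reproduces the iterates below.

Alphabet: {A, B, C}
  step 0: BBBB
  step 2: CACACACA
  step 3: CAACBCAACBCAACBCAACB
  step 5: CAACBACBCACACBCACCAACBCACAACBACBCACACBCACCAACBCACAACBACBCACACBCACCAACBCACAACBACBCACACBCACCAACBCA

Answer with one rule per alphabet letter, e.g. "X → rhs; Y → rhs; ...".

  step 2 ⇒ step 3: CACACACA ⇒ CA·ACB·CA·ACB·CA·ACB·CA·ACB
    A ↦ ACB
    C ↦ CA
    B ↦ C  (constrained at step 0)

A->ACB, B->C, C->CA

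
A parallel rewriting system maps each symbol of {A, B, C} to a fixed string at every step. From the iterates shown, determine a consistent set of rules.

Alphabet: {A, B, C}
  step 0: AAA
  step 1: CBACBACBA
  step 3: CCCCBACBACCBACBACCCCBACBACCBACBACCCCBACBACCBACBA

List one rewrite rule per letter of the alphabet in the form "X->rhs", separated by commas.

  step 0 ⇒ step 1: AAA ⇒ CBA·CBA·CBA
    A ↦ CBA
    B ↦ BA  (constrained at step 1)
    C ↦ CC  (constrained at step 1)

A->CBA, B->BA, C->CC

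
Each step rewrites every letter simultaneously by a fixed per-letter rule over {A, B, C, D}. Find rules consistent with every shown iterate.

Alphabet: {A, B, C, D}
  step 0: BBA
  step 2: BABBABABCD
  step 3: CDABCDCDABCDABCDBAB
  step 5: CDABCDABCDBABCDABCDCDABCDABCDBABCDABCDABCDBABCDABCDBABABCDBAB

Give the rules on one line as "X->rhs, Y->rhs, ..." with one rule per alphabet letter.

A->AB, B->CD, C->BA, D->B

  step 2 ⇒ step 3: BABBABABCD ⇒ CD·AB·CD·CD·AB·CD·AB·CD·BA·B
    A ↦ AB
    B ↦ CD
    C ↦ BA
    D ↦ B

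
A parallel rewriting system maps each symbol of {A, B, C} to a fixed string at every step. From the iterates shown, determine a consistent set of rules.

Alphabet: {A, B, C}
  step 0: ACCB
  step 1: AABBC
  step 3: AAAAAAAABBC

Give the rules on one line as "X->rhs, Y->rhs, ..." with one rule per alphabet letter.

A->AA, B->C, C->B

  step 0 ⇒ step 1: ACCB ⇒ AA·B·B·C
    A ↦ AA
    B ↦ C
    C ↦ B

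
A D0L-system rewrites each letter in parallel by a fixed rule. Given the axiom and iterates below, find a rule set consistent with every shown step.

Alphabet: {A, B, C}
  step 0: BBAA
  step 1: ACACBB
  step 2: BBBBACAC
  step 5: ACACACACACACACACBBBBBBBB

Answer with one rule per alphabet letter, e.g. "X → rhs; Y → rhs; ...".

A->B, B->AC, C->B

  step 1 ⇒ step 2: ACACBB ⇒ B·B·B·B·AC·AC
    A ↦ B
    B ↦ AC
    C ↦ B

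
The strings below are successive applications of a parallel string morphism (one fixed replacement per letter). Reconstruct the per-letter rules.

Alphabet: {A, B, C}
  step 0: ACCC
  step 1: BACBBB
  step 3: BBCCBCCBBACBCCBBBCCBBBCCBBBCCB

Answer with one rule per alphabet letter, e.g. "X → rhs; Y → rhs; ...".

  step 0 ⇒ step 1: ACCC ⇒ BAC·B·B·B
    A ↦ BAC
    C ↦ B
    B ↦ CCB  (constrained at step 1)

A->BAC, B->CCB, C->B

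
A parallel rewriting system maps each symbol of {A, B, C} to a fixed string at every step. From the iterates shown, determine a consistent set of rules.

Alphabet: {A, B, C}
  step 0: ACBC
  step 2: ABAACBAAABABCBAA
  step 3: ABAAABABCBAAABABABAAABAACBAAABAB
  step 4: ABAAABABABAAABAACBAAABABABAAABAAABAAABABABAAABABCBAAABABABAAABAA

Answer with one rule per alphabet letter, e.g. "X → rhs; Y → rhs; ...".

A->AB, B->AA, C->CB

  step 3 ⇒ step 4: ABAAABABCBAAABABABAAABAACBAAABAB ⇒ AB·AA·AB·AB·AB·AA·AB·AA·CB·AA·AB·AB·AB·AA·AB·AA·AB·AA·AB·AB·AB·AA·AB·AB·CB·AA·AB·AB·AB·AA·AB·AA
    A ↦ AB
    B ↦ AA
    C ↦ CB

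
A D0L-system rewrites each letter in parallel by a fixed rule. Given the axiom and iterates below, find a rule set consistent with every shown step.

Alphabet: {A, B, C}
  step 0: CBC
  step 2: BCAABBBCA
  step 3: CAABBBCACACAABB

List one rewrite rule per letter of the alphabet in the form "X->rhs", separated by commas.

  step 2 ⇒ step 3: BCAABBBCA ⇒ CA·AB·B·B·CA·CA·CA·AB·B
    A ↦ B
    B ↦ CA
    C ↦ AB

A->B, B->CA, C->AB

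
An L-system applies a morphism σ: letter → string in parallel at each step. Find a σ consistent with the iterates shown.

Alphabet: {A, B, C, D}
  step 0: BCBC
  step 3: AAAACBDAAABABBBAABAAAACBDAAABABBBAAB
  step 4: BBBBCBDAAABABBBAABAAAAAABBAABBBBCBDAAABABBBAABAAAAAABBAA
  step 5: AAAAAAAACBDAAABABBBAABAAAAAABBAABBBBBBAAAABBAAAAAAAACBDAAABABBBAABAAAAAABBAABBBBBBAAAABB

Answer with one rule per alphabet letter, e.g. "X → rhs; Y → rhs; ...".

A->B, B->AA, C->CBD, D->ABA

  step 4 ⇒ step 5: BBBBCBDAAABABBBAABAAAAAABBAABBBBCBDAAABABBBAABAAAAAABBAA ⇒ AA·AA·AA·AA·CBD·AA·ABA·B·B·B·AA·B·AA·AA·AA·B·B·AA·B·B·B·B·B·B·AA·AA·B·B·AA·AA·AA·AA·CBD·AA·ABA·B·B·B·AA·B·AA·AA·AA·B·B·AA·B·B·B·B·B·B·AA·AA·B·B
    A ↦ B
    B ↦ AA
    C ↦ CBD
    D ↦ ABA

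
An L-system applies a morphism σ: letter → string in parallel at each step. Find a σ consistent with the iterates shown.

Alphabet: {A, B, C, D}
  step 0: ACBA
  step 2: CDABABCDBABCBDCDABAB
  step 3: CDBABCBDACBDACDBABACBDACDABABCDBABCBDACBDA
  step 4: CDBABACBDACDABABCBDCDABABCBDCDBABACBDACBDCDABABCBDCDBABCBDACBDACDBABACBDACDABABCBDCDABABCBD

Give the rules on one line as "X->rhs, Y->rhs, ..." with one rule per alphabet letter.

  step 3 ⇒ step 4: CDBABCBDACBDACDBABACBDACDABABCDBABCBDACBDA ⇒ CD·BAB·A·CBD·A·CD·A·BAB·CBD·CD·A·BAB·CBD·CD·BAB·A·CBD·A·CBD·CD·A·BAB·CBD·CD·BAB·CBD·A·CBD·A·CD·BAB·A·CBD·A·CD·A·BAB·CBD·CD·A·BAB·CBD
    A ↦ CBD
    B ↦ A
    C ↦ CD
    D ↦ BAB

A->CBD, B->A, C->CD, D->BAB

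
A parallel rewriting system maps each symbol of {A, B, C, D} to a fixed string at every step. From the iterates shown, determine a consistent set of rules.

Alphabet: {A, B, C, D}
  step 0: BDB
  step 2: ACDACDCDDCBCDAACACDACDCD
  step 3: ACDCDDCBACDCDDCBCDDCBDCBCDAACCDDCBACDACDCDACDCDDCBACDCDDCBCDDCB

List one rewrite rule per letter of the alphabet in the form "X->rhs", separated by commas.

A->ACD, B->AAC, C->CD, D->DCB

  step 2 ⇒ step 3: ACDACDCDDCBCDAACACDACDCD ⇒ ACD·CD·DCB·ACD·CD·DCB·CD·DCB·DCB·CD·AAC·CD·DCB·ACD·ACD·CD·ACD·CD·DCB·ACD·CD·DCB·CD·DCB
    A ↦ ACD
    B ↦ AAC
    C ↦ CD
    D ↦ DCB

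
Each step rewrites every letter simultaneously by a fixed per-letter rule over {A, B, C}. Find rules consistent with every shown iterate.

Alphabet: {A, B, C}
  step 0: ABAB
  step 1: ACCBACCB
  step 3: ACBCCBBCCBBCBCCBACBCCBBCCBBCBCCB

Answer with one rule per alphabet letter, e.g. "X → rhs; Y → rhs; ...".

A->AC, B->CB, C->BC

  step 0 ⇒ step 1: ABAB ⇒ AC·CB·AC·CB
    A ↦ AC
    B ↦ CB
    C ↦ BC  (constrained at step 1)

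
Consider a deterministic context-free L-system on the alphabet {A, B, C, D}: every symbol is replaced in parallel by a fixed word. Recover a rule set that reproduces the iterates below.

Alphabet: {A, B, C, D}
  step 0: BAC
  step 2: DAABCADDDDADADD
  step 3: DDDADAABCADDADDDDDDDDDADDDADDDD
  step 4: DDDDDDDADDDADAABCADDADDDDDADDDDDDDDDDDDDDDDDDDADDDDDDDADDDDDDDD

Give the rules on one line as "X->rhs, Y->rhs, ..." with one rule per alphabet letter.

A->DA, B->ABC, C->AD, D->DD

  step 3 ⇒ step 4: DDDADAABCADDADDDDDDDDDADDDADDDD ⇒ DD·DD·DD·DA·DD·DA·DA·ABC·AD·DA·DD·DD·DA·DD·DD·DD·DD·DD·DD·DD·DD·DD·DA·DD·DD·DD·DA·DD·DD·DD·DD
    A ↦ DA
    B ↦ ABC
    C ↦ AD
    D ↦ DD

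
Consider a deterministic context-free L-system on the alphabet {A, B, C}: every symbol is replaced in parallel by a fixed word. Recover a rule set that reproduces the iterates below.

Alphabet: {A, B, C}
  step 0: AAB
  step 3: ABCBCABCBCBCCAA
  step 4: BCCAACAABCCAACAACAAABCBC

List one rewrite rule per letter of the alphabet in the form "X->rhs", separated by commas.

A->BC, B->CA, C->A

  step 3 ⇒ step 4: ABCBCABCBCBCCAA ⇒ BC·CA·A·CA·A·BC·CA·A·CA·A·CA·A·A·BC·BC
    A ↦ BC
    B ↦ CA
    C ↦ A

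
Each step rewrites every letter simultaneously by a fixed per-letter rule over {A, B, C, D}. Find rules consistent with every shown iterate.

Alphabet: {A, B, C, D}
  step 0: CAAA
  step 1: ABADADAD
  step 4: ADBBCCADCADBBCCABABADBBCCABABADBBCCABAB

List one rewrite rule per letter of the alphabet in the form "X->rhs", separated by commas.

  step 0 ⇒ step 1: CAAA ⇒ AB·AD·AD·AD
    A ↦ AD
    C ↦ AB
    B ↦ C  (constrained at step 1)
    D ↦ BB  (constrained at step 1)

A->AD, B->C, C->AB, D->BB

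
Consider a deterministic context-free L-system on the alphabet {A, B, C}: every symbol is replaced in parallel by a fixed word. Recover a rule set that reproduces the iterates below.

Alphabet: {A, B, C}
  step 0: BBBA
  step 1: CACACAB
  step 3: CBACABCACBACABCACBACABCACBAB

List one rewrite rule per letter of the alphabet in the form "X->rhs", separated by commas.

A->B, B->CA, C->CBA

  step 0 ⇒ step 1: BBBA ⇒ CA·CA·CA·B
    A ↦ B
    B ↦ CA
    C ↦ CBA  (constrained at step 1)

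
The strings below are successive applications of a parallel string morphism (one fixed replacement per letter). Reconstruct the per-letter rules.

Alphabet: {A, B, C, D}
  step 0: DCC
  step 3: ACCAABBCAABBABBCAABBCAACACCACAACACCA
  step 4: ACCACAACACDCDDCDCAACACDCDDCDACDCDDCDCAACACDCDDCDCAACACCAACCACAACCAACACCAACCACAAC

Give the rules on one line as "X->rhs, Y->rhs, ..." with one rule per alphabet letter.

  step 3 ⇒ step 4: ACCAABBCAABBABBCAABBCAACACCACAACACCA ⇒ AC·CA·CA·AC·AC·DCD·DCD·CA·AC·AC·DCD·DCD·AC·DCD·DCD·CA·AC·AC·DCD·DCD·CA·AC·AC·CA·AC·CA·CA·AC·CA·AC·AC·CA·AC·CA·CA·AC
    A ↦ AC
    B ↦ DCD
    C ↦ CA
    D ↦ ABB  (constrained at step 0)

A->AC, B->DCD, C->CA, D->ABB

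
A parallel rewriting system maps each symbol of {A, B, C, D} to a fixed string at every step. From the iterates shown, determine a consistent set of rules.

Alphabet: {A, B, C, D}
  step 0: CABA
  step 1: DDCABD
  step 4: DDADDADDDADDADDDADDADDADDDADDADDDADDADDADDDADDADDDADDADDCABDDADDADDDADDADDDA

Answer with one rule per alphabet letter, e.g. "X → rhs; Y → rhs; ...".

A->D, B->CAB, C->D, D->DDA

  step 0 ⇒ step 1: CABA ⇒ D·D·CAB·D
    A ↦ D
    B ↦ CAB
    C ↦ D
    D ↦ DDA  (constrained at step 1)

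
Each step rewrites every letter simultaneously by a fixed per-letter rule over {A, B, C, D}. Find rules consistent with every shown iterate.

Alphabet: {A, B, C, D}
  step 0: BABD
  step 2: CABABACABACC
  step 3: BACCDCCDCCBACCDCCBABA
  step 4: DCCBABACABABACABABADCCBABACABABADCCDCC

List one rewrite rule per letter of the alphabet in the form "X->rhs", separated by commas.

  step 3 ⇒ step 4: BACCDCCDCCBACCDCCBABA ⇒ D·CC·BA·BA·CA·BA·BA·CA·BA·BA·D·CC·BA·BA·CA·BA·BA·D·CC·D·CC
    A ↦ CC
    B ↦ D
    C ↦ BA
    D ↦ CA

A->CC, B->D, C->BA, D->CA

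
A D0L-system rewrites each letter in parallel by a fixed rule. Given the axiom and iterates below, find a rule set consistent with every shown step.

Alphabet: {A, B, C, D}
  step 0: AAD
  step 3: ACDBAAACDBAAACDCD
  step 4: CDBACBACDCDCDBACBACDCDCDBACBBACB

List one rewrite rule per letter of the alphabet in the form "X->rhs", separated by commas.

  step 3 ⇒ step 4: ACDBAAACDBAAACDCD ⇒ CD·BA·CB·A·CD·CD·CD·BA·CB·A·CD·CD·CD·BA·CB·BA·CB
    A ↦ CD
    B ↦ A
    C ↦ BA
    D ↦ CB

A->CD, B->A, C->BA, D->CB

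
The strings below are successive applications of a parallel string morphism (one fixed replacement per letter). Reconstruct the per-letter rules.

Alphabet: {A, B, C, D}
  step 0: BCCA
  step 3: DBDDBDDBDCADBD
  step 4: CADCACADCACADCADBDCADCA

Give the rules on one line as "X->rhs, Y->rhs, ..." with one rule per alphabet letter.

  step 3 ⇒ step 4: DBDDBDDBDCADBD ⇒ CA·D·CA·CA·D·CA·CA·D·CA·D·BD·CA·D·CA
    A ↦ BD
    B ↦ D
    C ↦ D
    D ↦ CA

A->BD, B->D, C->D, D->CA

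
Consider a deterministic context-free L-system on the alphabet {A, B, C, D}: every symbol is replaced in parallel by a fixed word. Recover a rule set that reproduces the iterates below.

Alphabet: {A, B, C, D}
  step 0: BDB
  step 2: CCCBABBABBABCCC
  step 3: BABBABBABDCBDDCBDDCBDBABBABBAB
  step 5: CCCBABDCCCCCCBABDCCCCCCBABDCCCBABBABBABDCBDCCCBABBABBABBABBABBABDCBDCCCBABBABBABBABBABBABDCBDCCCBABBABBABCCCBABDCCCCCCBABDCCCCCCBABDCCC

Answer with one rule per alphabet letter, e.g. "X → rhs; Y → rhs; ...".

A->CB, B->D, C->BAB, D->CCC

  step 2 ⇒ step 3: CCCBABBABBABCCC ⇒ BAB·BAB·BAB·D·CB·D·D·CB·D·D·CB·D·BAB·BAB·BAB
    A ↦ CB
    B ↦ D
    C ↦ BAB
    D ↦ CCC  (constrained at step 0)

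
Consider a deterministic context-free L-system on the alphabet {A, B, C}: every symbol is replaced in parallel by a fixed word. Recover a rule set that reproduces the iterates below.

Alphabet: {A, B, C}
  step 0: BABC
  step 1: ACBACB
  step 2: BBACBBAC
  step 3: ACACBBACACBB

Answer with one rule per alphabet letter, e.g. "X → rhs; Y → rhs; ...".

  step 2 ⇒ step 3: BBACBBAC ⇒ AC·AC·B·B·AC·AC·B·B
    A ↦ B
    B ↦ AC
    C ↦ B

A->B, B->AC, C->B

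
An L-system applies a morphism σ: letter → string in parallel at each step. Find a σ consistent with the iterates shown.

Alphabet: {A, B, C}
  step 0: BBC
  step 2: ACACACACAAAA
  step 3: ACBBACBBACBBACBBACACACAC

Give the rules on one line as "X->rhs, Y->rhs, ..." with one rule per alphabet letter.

A->AC, B->AA, C->BB

  step 2 ⇒ step 3: ACACACACAAAA ⇒ AC·BB·AC·BB·AC·BB·AC·BB·AC·AC·AC·AC
    A ↦ AC
    C ↦ BB
    B ↦ AA  (constrained at step 0)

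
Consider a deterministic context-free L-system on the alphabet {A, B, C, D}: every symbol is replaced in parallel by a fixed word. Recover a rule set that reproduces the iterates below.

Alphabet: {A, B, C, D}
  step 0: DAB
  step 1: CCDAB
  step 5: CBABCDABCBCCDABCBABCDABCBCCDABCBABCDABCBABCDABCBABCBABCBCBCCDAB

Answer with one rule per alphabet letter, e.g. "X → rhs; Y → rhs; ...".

A->CD, B->AB, C->CB, D->C

  step 0 ⇒ step 1: DAB ⇒ C·CD·AB
    A ↦ CD
    B ↦ AB
    D ↦ C
    C ↦ CB  (constrained at step 1)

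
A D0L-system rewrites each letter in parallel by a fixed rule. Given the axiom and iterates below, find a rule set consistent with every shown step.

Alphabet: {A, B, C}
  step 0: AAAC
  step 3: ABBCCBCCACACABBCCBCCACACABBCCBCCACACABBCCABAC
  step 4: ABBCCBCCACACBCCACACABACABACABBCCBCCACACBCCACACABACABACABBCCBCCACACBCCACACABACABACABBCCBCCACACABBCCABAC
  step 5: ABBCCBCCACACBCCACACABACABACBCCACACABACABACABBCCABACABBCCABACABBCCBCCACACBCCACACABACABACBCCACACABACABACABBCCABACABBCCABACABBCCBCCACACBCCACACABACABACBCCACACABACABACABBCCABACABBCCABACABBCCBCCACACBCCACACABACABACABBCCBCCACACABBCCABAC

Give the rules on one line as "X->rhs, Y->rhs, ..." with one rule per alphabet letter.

  step 4 ⇒ step 5: ABBCCBCCACACBCCACACABACABACABBCCBCCACACBCCACACABACABACABBCCBCCACACBCCACACABACABACABBCCBCCACACABBCCABAC ⇒ AB·BCC·BCC·AC·AC·BCC·AC·AC·AB·AC·AB·AC·BCC·AC·AC·AB·AC·AB·AC·AB·BCC·AB·AC·AB·BCC·AB·AC·AB·BCC·BCC·AC·AC·BCC·AC·AC·AB·AC·AB·AC·BCC·AC·AC·AB·AC·AB·AC·AB·BCC·AB·AC·AB·BCC·AB·AC·AB·BCC·BCC·AC·AC·BCC·AC·AC·AB·AC·AB·AC·BCC·AC·AC·AB·AC·AB·AC·AB·BCC·AB·AC·AB·BCC·AB·AC·AB·BCC·BCC·AC·AC·BCC·AC·AC·AB·AC·AB·AC·AB·BCC·BCC·AC·AC·AB·BCC·AB·AC
    A ↦ AB
    B ↦ BCC
    C ↦ AC

A->AB, B->BCC, C->AC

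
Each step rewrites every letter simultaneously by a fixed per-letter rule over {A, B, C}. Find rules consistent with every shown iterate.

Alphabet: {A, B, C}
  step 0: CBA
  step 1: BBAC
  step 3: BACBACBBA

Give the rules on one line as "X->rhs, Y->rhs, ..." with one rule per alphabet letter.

  step 0 ⇒ step 1: CBA ⇒ B·BA·C
    A ↦ C
    B ↦ BA
    C ↦ B

A->C, B->BA, C->B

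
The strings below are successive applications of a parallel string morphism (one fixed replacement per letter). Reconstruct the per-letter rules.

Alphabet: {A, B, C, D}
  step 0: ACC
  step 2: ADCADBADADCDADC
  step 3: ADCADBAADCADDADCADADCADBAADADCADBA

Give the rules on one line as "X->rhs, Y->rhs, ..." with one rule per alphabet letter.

  step 2 ⇒ step 3: ADCADBADADCDADC ⇒ ADC·AD·BA·ADC·AD·D·ADC·AD·ADC·AD·BA·AD·ADC·AD·BA
    A ↦ ADC
    B ↦ D
    C ↦ BA
    D ↦ AD

A->ADC, B->D, C->BA, D->AD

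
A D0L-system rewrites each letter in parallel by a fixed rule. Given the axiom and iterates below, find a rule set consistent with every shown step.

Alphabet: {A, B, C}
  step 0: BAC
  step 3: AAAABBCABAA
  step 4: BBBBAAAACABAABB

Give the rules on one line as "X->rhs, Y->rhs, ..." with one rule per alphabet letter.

  step 3 ⇒ step 4: AAAABBCABAA ⇒ B·B·B·B·AA·AA·CA·B·AA·B·B
    A ↦ B
    B ↦ AA
    C ↦ CA

A->B, B->AA, C->CA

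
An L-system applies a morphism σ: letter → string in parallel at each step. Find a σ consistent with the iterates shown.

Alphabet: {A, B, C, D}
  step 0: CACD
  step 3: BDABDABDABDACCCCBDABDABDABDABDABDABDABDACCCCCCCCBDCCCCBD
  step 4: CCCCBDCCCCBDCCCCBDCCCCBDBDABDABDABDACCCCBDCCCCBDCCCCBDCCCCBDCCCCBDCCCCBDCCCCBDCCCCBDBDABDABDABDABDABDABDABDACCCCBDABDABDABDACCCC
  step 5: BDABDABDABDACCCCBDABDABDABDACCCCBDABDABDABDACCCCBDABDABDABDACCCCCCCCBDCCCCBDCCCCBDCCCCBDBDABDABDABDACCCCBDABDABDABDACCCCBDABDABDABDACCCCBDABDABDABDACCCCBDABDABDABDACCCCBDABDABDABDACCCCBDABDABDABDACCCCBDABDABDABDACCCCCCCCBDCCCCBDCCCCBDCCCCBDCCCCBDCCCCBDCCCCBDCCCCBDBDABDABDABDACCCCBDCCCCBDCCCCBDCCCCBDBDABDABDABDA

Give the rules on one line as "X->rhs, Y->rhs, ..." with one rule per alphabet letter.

A->BD, B->CC, C->BDA, D->CC

  step 4 ⇒ step 5: CCCCBDCCCCBDCCCCBDCCCCBDBDABDABDABDACCCCBDCCCCBDCCCCBDCCCCBDCCCCBDCCCCBDCCCCBDCCCCBDBDABDABDABDABDABDABDABDACCCCBDABDABDABDACCCC ⇒ BDA·BDA·BDA·BDA·CC·CC·BDA·BDA·BDA·BDA·CC·CC·BDA·BDA·BDA·BDA·CC·CC·BDA·BDA·BDA·BDA·CC·CC·CC·CC·BD·CC·CC·BD·CC·CC·BD·CC·CC·BD·BDA·BDA·BDA·BDA·CC·CC·BDA·BDA·BDA·BDA·CC·CC·BDA·BDA·BDA·BDA·CC·CC·BDA·BDA·BDA·BDA·CC·CC·BDA·BDA·BDA·BDA·CC·CC·BDA·BDA·BDA·BDA·CC·CC·BDA·BDA·BDA·BDA·CC·CC·BDA·BDA·BDA·BDA·CC·CC·CC·CC·BD·CC·CC·BD·CC·CC·BD·CC·CC·BD·CC·CC·BD·CC·CC·BD·CC·CC·BD·CC·CC·BD·BDA·BDA·BDA·BDA·CC·CC·BD·CC·CC·BD·CC·CC·BD·CC·CC·BD·BDA·BDA·BDA·BDA
    A ↦ BD
    B ↦ CC
    C ↦ BDA
    D ↦ CC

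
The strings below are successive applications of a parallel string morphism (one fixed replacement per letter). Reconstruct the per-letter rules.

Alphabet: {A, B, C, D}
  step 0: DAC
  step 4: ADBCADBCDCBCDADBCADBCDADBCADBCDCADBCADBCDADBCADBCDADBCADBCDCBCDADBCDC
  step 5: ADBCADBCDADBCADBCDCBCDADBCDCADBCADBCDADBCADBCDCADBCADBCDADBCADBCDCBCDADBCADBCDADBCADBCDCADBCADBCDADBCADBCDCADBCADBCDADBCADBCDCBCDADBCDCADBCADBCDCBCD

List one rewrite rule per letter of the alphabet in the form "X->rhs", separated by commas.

  step 4 ⇒ step 5: ADBCADBCDCBCDADBCADBCDADBCADBCDCADBCADBCDADBCADBCDADBCADBCDCBCDADBCDC ⇒ ADB·C·AD·BCD·ADB·C·AD·BCD·C·BCD·AD·BCD·C·ADB·C·AD·BCD·ADB·C·AD·BCD·C·ADB·C·AD·BCD·ADB·C·AD·BCD·C·BCD·ADB·C·AD·BCD·ADB·C·AD·BCD·C·ADB·C·AD·BCD·ADB·C·AD·BCD·C·ADB·C·AD·BCD·ADB·C·AD·BCD·C·BCD·AD·BCD·C·ADB·C·AD·BCD·C·BCD
    A ↦ ADB
    B ↦ AD
    C ↦ BCD
    D ↦ C

A->ADB, B->AD, C->BCD, D->C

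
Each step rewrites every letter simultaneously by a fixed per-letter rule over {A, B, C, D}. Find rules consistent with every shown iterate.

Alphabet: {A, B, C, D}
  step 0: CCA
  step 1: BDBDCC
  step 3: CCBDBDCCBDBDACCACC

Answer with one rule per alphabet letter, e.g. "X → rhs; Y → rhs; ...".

  step 0 ⇒ step 1: CCA ⇒ BD·BD·CC
    A ↦ CC
    C ↦ BD
    B ↦ A  (constrained at step 1)
    D ↦ CC  (constrained at step 1)

A->CC, B->A, C->BD, D->CC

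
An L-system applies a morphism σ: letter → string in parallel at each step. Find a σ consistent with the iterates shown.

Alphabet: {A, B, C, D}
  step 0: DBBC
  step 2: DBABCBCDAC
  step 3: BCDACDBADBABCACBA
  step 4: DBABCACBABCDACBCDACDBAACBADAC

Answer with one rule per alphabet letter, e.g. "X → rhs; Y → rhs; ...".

A->AC, B->D, C->BA, D->BC

  step 3 ⇒ step 4: BCDACDBADBABCACBA ⇒ D·BA·BC·AC·BA·BC·D·AC·BC·D·AC·D·BA·AC·BA·D·AC
    A ↦ AC
    B ↦ D
    C ↦ BA
    D ↦ BC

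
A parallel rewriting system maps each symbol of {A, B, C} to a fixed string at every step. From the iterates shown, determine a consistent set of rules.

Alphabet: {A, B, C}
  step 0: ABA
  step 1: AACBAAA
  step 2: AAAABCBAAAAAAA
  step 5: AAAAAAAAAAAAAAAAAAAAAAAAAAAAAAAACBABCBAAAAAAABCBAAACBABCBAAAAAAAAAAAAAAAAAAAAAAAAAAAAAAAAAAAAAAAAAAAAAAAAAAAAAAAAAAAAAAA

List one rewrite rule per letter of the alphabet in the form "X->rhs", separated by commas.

A->AA, B->CBA, C->B

  step 1 ⇒ step 2: AACBAAA ⇒ AA·AA·B·CBA·AA·AA·AA
    A ↦ AA
    B ↦ CBA
    C ↦ B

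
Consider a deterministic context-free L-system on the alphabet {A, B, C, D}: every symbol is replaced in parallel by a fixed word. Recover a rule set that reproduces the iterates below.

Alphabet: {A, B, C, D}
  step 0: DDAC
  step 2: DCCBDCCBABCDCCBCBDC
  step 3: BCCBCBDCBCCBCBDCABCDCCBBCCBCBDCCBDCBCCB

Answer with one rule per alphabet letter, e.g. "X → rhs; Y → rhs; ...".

  step 2 ⇒ step 3: DCCBDCCBABCDCCBCBDC ⇒ BC·CB·CB·DC·BC·CB·CB·DC·ABC·DC·CB·BC·CB·CB·DC·CB·DC·BC·CB
    A ↦ ABC
    B ↦ DC
    C ↦ CB
    D ↦ BC

A->ABC, B->DC, C->CB, D->BC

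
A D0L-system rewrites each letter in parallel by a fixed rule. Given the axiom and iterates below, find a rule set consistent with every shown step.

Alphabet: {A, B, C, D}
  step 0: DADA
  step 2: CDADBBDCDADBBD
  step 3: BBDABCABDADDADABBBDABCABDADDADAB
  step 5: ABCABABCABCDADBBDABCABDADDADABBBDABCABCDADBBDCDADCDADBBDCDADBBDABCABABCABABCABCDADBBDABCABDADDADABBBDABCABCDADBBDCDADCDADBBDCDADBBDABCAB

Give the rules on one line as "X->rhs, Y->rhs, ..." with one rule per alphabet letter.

  step 2 ⇒ step 3: CDADBBDCDADBBD ⇒ BBD·AB·C·AB·DAD·DAD·AB·BBD·AB·C·AB·DAD·DAD·AB
    A ↦ C
    B ↦ DAD
    C ↦ BBD
    D ↦ AB

A->C, B->DAD, C->BBD, D->AB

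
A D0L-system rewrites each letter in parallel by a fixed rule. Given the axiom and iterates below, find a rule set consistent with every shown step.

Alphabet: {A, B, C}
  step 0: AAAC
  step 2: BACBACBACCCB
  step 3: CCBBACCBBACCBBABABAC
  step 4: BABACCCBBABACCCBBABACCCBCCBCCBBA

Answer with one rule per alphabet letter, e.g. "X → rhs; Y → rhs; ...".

A->CB, B->C, C->BA

  step 3 ⇒ step 4: CCBBACCBBACCBBABABAC ⇒ BA·BA·C·C·CB·BA·BA·C·C·CB·BA·BA·C·C·CB·C·CB·C·CB·BA
    A ↦ CB
    B ↦ C
    C ↦ BA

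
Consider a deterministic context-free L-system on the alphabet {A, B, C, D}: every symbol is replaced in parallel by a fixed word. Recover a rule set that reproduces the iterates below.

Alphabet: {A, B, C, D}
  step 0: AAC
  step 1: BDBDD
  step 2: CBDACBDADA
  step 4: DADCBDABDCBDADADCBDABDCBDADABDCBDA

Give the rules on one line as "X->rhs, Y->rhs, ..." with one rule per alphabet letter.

A->BD, B->CB, C->D, D->DA

  step 1 ⇒ step 2: BDBDD ⇒ CB·DA·CB·DA·DA
    B ↦ CB
    D ↦ DA
  step 0 ⇒ step 1: AAC ⇒ BD·BD·D
    A ↦ BD
  step 0 ⇒ step 1: AAC ⇒ BD·BD·D
    C ↦ D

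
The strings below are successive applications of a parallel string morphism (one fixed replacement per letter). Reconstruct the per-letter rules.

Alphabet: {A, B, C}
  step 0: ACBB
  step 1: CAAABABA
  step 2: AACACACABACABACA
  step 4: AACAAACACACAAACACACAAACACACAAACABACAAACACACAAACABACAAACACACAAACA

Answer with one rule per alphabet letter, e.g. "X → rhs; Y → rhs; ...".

A->CA, B->BA, C->AA

  step 1 ⇒ step 2: CAAABABA ⇒ AA·CA·CA·CA·BA·CA·BA·CA
    A ↦ CA
    B ↦ BA
    C ↦ AA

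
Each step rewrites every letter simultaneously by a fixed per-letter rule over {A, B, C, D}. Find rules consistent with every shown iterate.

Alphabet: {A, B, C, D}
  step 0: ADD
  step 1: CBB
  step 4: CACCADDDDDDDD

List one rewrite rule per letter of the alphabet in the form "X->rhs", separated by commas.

A->C, B->DD, C->CA, D->B

  step 0 ⇒ step 1: ADD ⇒ C·B·B
    A ↦ C
    D ↦ B
    B ↦ DD  (constrained at step 1)
    C ↦ CA  (constrained at step 1)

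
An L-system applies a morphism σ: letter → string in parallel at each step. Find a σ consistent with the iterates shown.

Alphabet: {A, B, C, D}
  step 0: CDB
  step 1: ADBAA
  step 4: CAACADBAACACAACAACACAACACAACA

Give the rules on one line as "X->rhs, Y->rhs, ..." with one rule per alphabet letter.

  step 0 ⇒ step 1: CDB ⇒ A·DB·AA
    B ↦ AA
    C ↦ A
    D ↦ DB
    A ↦ CA  (constrained at step 1)

A->CA, B->AA, C->A, D->DB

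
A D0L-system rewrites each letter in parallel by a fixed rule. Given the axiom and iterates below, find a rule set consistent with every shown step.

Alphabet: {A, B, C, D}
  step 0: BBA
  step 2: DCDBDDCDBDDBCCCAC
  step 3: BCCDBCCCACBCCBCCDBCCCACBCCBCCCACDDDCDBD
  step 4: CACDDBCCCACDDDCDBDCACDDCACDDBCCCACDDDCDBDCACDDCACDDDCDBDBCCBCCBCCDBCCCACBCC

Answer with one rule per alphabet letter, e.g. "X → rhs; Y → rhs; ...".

A->CDB, B->CAC, C->D, D->BCC

  step 3 ⇒ step 4: BCCDBCCCACBCCBCCDBCCCACBCCBCCCACDDDCDBD ⇒ CAC·D·D·BCC·CAC·D·D·D·CDB·D·CAC·D·D·CAC·D·D·BCC·CAC·D·D·D·CDB·D·CAC·D·D·CAC·D·D·D·CDB·D·BCC·BCC·BCC·D·BCC·CAC·BCC
    A ↦ CDB
    B ↦ CAC
    C ↦ D
    D ↦ BCC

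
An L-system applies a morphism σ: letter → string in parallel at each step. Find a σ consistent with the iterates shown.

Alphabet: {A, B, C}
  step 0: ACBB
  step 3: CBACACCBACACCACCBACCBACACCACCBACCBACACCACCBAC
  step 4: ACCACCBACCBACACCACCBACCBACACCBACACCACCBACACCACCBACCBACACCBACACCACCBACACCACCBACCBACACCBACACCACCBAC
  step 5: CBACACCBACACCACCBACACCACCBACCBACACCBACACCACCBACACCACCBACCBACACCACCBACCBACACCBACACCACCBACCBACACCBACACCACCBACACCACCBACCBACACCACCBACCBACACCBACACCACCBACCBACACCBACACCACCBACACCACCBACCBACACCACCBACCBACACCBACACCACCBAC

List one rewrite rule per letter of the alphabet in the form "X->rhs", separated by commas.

A->CB, B->CAC, C->AC

  step 4 ⇒ step 5: ACCACCBACCBACACCACCBACCBACACCBACACCACCBACACCACCBACCBACACCBACACCACCBACACCACCBACCBACACCBACACCACCBAC ⇒ CB·AC·AC·CB·AC·AC·CAC·CB·AC·AC·CAC·CB·AC·CB·AC·AC·CB·AC·AC·CAC·CB·AC·AC·CAC·CB·AC·CB·AC·AC·CAC·CB·AC·CB·AC·AC·CB·AC·AC·CAC·CB·AC·CB·AC·AC·CB·AC·AC·CAC·CB·AC·AC·CAC·CB·AC·CB·AC·AC·CAC·CB·AC·CB·AC·AC·CB·AC·AC·CAC·CB·AC·CB·AC·AC·CB·AC·AC·CAC·CB·AC·AC·CAC·CB·AC·CB·AC·AC·CAC·CB·AC·CB·AC·AC·CB·AC·AC·CAC·CB·AC
    A ↦ CB
    B ↦ CAC
    C ↦ AC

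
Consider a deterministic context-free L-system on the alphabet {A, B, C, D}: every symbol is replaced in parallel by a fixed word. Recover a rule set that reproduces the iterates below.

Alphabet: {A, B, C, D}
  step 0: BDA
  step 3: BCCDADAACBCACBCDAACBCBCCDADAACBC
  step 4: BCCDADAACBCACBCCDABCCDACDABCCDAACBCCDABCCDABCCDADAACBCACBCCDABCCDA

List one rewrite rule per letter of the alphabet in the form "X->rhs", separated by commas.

A->C, B->BCC, C->DA, D->ACB

  step 3 ⇒ step 4: BCCDADAACBCACBCDAACBCBCCDADAACBC ⇒ BCC·DA·DA·ACB·C·ACB·C·C·DA·BCC·DA·C·DA·BCC·DA·ACB·C·C·DA·BCC·DA·BCC·DA·DA·ACB·C·ACB·C·C·DA·BCC·DA
    A ↦ C
    B ↦ BCC
    C ↦ DA
    D ↦ ACB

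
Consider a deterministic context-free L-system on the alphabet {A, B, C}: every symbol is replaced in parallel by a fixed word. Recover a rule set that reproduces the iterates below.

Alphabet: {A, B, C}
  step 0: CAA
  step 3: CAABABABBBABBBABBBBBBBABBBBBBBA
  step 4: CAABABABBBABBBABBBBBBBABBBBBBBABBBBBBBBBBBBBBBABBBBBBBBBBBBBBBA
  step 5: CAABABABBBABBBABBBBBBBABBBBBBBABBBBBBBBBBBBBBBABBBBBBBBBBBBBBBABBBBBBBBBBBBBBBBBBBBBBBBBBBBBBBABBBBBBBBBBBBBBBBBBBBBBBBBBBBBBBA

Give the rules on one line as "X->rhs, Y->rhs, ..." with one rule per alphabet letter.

A->BA, B->BB, C->CAA

  step 4 ⇒ step 5: CAABABABBBABBBABBBBBBBABBBBBBBABBBBBBBBBBBBBBBABBBBBBBBBBBBBBBA ⇒ CAA·BA·BA·BB·BA·BB·BA·BB·BB·BB·BA·BB·BB·BB·BA·BB·BB·BB·BB·BB·BB·BB·BA·BB·BB·BB·BB·BB·BB·BB·BA·BB·BB·BB·BB·BB·BB·BB·BB·BB·BB·BB·BB·BB·BB·BB·BA·BB·BB·BB·BB·BB·BB·BB·BB·BB·BB·BB·BB·BB·BB·BB·BA
    A ↦ BA
    B ↦ BB
    C ↦ CAA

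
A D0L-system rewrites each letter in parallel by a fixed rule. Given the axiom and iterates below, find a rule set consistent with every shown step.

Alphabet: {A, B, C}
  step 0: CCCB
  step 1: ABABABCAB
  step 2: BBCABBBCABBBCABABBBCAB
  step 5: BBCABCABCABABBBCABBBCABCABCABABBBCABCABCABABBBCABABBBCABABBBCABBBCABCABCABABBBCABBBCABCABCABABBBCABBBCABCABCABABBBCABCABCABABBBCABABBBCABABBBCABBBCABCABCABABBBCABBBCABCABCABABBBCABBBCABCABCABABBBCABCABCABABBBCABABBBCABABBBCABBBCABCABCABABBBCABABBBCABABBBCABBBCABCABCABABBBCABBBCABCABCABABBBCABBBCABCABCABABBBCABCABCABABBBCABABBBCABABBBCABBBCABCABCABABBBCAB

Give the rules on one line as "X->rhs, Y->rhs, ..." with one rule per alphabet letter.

A->BB, B->CAB, C->AB

  step 1 ⇒ step 2: ABABABCAB ⇒ BB·CAB·BB·CAB·BB·CAB·AB·BB·CAB
    A ↦ BB
    B ↦ CAB
    C ↦ AB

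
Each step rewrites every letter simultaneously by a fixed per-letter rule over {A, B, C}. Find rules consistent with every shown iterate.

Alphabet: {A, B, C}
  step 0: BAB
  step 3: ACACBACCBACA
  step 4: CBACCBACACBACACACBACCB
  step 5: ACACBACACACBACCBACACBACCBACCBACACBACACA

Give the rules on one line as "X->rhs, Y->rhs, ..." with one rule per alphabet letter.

  step 4 ⇒ step 5: CBACCBACACBACACACBACCB ⇒ AC·A·CB·AC·AC·A·CB·AC·CB·AC·A·CB·AC·CB·AC·CB·AC·A·CB·AC·AC·A
    A ↦ CB
    B ↦ A
    C ↦ AC

A->CB, B->A, C->AC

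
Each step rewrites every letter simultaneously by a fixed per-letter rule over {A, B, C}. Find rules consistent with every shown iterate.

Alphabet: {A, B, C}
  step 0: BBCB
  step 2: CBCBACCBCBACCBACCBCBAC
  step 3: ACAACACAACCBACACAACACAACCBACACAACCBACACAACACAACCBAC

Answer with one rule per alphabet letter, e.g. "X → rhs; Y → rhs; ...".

A->CB, B->AAC, C->AC

  step 2 ⇒ step 3: CBCBACCBCBACCBACCBCBAC ⇒ AC·AAC·AC·AAC·CB·AC·AC·AAC·AC·AAC·CB·AC·AC·AAC·CB·AC·AC·AAC·AC·AAC·CB·AC
    A ↦ CB
    B ↦ AAC
    C ↦ AC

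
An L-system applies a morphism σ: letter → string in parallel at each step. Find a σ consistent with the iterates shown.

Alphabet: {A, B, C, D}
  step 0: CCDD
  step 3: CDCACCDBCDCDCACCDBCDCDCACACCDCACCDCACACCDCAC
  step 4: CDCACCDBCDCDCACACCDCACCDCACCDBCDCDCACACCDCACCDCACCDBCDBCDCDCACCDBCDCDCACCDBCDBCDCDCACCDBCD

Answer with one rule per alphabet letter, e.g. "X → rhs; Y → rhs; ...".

  step 3 ⇒ step 4: CDCACCDBCDCDCACCDBCDCDCACACCDCACCDCACACCDCAC ⇒ CD·CAC·CD·B·CD·CD·CAC·AC·CD·CAC·CD·CAC·CD·B·CD·CD·CAC·AC·CD·CAC·CD·CAC·CD·B·CD·B·CD·CD·CAC·CD·B·CD·CD·CAC·CD·B·CD·B·CD·CD·CAC·CD·B·CD
    A ↦ B
    B ↦ AC
    C ↦ CD
    D ↦ CAC

A->B, B->AC, C->CD, D->CAC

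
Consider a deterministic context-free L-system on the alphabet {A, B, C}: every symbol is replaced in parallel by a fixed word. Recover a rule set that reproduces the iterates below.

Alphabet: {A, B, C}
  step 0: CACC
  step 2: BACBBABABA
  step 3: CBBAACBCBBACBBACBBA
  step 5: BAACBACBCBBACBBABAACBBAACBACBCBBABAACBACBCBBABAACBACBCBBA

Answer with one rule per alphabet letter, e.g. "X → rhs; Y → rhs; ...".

  step 2 ⇒ step 3: BACBBABABA ⇒ CB·BA·A·CB·CB·BA·CB·BA·CB·BA
    A ↦ BA
    B ↦ CB
    C ↦ A

A->BA, B->CB, C->A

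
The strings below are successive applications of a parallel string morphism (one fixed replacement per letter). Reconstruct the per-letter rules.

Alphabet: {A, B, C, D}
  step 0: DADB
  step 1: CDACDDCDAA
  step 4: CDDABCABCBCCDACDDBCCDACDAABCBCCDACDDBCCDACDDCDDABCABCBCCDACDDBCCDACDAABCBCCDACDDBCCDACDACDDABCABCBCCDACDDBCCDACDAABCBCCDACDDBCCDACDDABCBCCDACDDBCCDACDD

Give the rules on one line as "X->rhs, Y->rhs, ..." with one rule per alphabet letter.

  step 0 ⇒ step 1: DADB ⇒ CDA·CDD·CDA·A
    A ↦ CDD
    B ↦ A
    D ↦ CDA
    C ↦ BC  (constrained at step 1)

A->CDD, B->A, C->BC, D->CDA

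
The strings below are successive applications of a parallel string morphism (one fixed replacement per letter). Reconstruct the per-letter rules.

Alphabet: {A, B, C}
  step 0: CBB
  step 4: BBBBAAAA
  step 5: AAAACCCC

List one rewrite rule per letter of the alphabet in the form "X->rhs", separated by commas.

  step 4 ⇒ step 5: BBBBAAAA ⇒ A·A·A·A·C·C·C·C
    A ↦ C
    B ↦ A
    C ↦ BB  (constrained at step 0)

A->C, B->A, C->BB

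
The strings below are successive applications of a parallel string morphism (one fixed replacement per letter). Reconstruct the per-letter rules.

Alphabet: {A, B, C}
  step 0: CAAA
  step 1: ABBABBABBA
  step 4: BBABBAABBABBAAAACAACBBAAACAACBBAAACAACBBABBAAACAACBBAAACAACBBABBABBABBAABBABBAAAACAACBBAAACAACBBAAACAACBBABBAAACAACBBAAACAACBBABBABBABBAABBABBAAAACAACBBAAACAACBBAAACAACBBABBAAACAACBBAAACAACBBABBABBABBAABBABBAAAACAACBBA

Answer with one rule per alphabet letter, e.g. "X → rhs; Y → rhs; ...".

  step 0 ⇒ step 1: CAAA ⇒ A·BBA·BBA·BBA
    A ↦ BBA
    C ↦ A
    B ↦ AAC  (constrained at step 1)

A->BBA, B->AAC, C->A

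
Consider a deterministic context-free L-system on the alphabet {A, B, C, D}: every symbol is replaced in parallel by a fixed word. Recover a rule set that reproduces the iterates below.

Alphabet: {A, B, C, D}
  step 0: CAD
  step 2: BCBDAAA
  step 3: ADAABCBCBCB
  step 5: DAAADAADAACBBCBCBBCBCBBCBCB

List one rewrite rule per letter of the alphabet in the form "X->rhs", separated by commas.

A->CB, B->A, C->DA, D->B

  step 2 ⇒ step 3: BCBDAAA ⇒ A·DA·A·B·CB·CB·CB
    A ↦ CB
    B ↦ A
    C ↦ DA
    D ↦ B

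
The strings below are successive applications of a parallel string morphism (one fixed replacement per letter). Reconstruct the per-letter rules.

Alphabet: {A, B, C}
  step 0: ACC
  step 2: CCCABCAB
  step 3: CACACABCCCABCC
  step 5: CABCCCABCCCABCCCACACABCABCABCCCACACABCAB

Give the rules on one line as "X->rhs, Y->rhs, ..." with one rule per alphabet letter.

  step 2 ⇒ step 3: CCCABCAB ⇒ CA·CA·CA·B·CC·CA·B·CC
    A ↦ B
    B ↦ CC
    C ↦ CA

A->B, B->CC, C->CA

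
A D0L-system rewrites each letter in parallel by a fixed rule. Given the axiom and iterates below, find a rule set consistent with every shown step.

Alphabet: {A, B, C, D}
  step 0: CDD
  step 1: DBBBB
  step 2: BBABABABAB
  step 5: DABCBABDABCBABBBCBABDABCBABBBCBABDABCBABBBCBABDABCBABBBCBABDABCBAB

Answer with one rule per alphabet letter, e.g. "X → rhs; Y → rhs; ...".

  step 1 ⇒ step 2: DBBBB ⇒ BB·AB·AB·AB·AB
    B ↦ AB
    D ↦ BB
    A ↦ CB  (constrained at step 2)
  step 0 ⇒ step 1: CDD ⇒ D·BB·BB
    C ↦ D

A->CB, B->AB, C->D, D->BB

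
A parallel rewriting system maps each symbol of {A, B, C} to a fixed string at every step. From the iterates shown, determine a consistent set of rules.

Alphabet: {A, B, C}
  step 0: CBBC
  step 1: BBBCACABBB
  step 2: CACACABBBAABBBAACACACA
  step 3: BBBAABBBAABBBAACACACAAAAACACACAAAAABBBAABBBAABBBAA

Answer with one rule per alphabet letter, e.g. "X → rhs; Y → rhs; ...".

A->AA, B->CA, C->BBB

  step 2 ⇒ step 3: CACACABBBAABBBAACACACA ⇒ BBB·AA·BBB·AA·BBB·AA·CA·CA·CA·AA·AA·CA·CA·CA·AA·AA·BBB·AA·BBB·AA·BBB·AA
    A ↦ AA
    B ↦ CA
    C ↦ BBB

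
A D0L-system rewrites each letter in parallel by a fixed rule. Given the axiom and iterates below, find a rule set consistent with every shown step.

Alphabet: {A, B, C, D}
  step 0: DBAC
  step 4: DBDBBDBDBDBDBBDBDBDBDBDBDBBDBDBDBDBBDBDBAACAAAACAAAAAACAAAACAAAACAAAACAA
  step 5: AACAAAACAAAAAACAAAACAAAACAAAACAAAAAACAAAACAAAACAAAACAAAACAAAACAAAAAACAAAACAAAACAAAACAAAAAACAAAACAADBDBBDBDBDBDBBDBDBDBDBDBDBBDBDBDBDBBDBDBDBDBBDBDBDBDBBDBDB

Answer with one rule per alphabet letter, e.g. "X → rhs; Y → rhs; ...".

  step 4 ⇒ step 5: DBDBBDBDBDBDBBDBDBDBDBDBDBBDBDBDBDBBDBDBAACAAAACAAAAAACAAAACAAAACAAAACAA ⇒ AAC·AA·AAC·AA·AA·AAC·AA·AAC·AA·AAC·AA·AAC·AA·AA·AAC·AA·AAC·AA·AAC·AA·AAC·AA·AAC·AA·AAC·AA·AA·AAC·AA·AAC·AA·AAC·AA·AAC·AA·AA·AAC·AA·AAC·AA·DB·DB·B·DB·DB·DB·DB·B·DB·DB·DB·DB·DB·DB·B·DB·DB·DB·DB·B·DB·DB·DB·DB·B·DB·DB·DB·DB·B·DB·DB
    A ↦ DB
    B ↦ AA
    C ↦ B
    D ↦ AAC

A->DB, B->AA, C->B, D->AAC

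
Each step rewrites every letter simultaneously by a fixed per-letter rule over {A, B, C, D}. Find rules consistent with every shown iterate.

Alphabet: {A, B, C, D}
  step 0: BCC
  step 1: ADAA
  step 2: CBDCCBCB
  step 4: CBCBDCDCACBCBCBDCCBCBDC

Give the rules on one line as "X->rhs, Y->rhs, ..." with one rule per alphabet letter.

  step 1 ⇒ step 2: ADAA ⇒ CB·DC·CB·CB
    A ↦ CB
    D ↦ DC
  step 0 ⇒ step 1: BCC ⇒ AD·A·A
    B ↦ AD
  step 0 ⇒ step 1: BCC ⇒ AD·A·A
    C ↦ A

A->CB, B->AD, C->A, D->DC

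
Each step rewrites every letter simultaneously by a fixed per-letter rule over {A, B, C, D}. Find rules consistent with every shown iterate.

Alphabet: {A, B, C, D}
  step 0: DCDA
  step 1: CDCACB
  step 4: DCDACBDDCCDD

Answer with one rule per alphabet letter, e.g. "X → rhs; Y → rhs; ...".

  step 0 ⇒ step 1: DCDA ⇒ C·D·C·ACB
    A ↦ ACB
    C ↦ D
    D ↦ C
    B ↦ D  (constrained at step 1)

A->ACB, B->D, C->D, D->C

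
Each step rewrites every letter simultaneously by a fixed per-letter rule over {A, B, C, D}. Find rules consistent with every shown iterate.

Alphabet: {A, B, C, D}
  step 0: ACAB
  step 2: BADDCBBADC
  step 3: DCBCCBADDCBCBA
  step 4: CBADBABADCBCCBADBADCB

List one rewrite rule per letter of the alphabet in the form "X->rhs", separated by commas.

  step 3 ⇒ step 4: DCBCCBADDCBCBA ⇒ C·BA·D·BA·BA·D·CB·C·C·BA·D·BA·D·CB
    A ↦ CB
    B ↦ D
    C ↦ BA
    D ↦ C

A->CB, B->D, C->BA, D->C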